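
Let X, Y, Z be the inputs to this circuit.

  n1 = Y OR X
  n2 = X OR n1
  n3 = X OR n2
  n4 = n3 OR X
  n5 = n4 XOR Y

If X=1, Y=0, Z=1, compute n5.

1

n1 = 0 OR 1 = 1
n2 = 1 OR 1 = 1
n3 = 1 OR 1 = 1
n4 = 1 OR 1 = 1
n5 = 1 XOR 0 = 1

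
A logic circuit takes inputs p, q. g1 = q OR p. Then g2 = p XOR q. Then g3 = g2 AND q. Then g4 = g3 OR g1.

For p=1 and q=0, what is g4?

g1 = 0 OR 1 = 1
g2 = 1 XOR 0 = 1
g3 = 1 AND 0 = 0
g4 = 0 OR 1 = 1

1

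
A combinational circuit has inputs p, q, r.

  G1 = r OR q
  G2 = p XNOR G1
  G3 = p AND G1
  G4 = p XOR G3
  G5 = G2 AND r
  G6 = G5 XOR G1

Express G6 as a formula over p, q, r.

G1 = r OR q
G2 = p XNOR G1 = p XNOR (r OR q)
G5 = G2 AND r = (p XNOR (r OR q)) AND r
G6 = G5 XOR G1 = ((p XNOR (r OR q)) AND r) XOR (r OR q)

((p XNOR (r OR q)) AND r) XOR (r OR q)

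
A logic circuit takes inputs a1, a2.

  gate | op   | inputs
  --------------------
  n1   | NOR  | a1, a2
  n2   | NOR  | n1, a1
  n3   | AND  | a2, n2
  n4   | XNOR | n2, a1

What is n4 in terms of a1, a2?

n1 = a1 NOR a2
n2 = n1 NOR a1 = (a1 NOR a2) NOR a1
n4 = n2 XNOR a1 = ((a1 NOR a2) NOR a1) XNOR a1

((a1 NOR a2) NOR a1) XNOR a1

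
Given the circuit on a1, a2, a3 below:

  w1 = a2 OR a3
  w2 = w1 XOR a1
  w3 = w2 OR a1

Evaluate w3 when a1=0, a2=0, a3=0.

0

w1 = 0 OR 0 = 0
w2 = 0 XOR 0 = 0
w3 = 0 OR 0 = 0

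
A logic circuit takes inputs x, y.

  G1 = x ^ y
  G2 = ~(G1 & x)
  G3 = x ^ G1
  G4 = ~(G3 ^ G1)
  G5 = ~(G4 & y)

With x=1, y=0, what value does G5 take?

G1 = 1 ^ 0 = 1
G3 = 1 ^ 1 = 0
G4 = ~(0 ^ 1) = 0
G5 = ~(0 & 0) = 1

1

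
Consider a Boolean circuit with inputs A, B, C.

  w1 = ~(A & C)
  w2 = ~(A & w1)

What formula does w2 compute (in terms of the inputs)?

~(A & (~(A & C)))

w1 = ~(A & C)
w2 = ~(A & w1) = ~(A & (~(A & C)))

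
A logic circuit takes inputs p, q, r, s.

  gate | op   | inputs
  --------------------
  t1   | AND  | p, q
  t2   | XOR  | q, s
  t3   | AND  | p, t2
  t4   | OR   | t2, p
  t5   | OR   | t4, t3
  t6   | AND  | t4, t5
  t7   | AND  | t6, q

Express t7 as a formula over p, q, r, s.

t2 = q XOR s
t3 = p AND t2 = p AND (q XOR s)
t4 = t2 OR p = (q XOR s) OR p
t5 = t4 OR t3 = ((q XOR s) OR p) OR (p AND (q XOR s))
t6 = t4 AND t5 = ((q XOR s) OR p) AND (((q XOR s) OR p) OR (p AND (q XOR s)))
t7 = t6 AND q = (((q XOR s) OR p) AND (((q XOR s) OR p) OR (p AND (q XOR s)))) AND q

(((q XOR s) OR p) AND (((q XOR s) OR p) OR (p AND (q XOR s)))) AND q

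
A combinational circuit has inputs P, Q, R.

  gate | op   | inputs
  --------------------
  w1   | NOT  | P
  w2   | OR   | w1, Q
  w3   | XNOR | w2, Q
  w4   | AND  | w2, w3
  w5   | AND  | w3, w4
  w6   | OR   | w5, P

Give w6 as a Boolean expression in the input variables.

w1 = NOT P
w2 = w1 OR Q = NOT P OR Q
w3 = w2 XNOR Q = (NOT P OR Q) XNOR Q
w4 = w2 AND w3 = (NOT P OR Q) AND ((NOT P OR Q) XNOR Q)
w5 = w3 AND w4 = ((NOT P OR Q) XNOR Q) AND ((NOT P OR Q) AND ((NOT P OR Q) XNOR Q))
w6 = w5 OR P = (((NOT P OR Q) XNOR Q) AND ((NOT P OR Q) AND ((NOT P OR Q) XNOR Q))) OR P

(((NOT P OR Q) XNOR Q) AND ((NOT P OR Q) AND ((NOT P OR Q) XNOR Q))) OR P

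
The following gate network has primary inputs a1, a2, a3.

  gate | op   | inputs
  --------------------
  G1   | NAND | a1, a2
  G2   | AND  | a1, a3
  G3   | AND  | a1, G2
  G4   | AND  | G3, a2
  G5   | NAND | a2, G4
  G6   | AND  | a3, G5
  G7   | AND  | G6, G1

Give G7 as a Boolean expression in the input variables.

(a3 AND (a2 NAND ((a1 AND (a1 AND a3)) AND a2))) AND (a1 NAND a2)

G1 = a1 NAND a2
G2 = a1 AND a3
G3 = a1 AND G2 = a1 AND (a1 AND a3)
G4 = G3 AND a2 = (a1 AND (a1 AND a3)) AND a2
G5 = a2 NAND G4 = a2 NAND ((a1 AND (a1 AND a3)) AND a2)
G6 = a3 AND G5 = a3 AND (a2 NAND ((a1 AND (a1 AND a3)) AND a2))
G7 = G6 AND G1 = (a3 AND (a2 NAND ((a1 AND (a1 AND a3)) AND a2))) AND (a1 NAND a2)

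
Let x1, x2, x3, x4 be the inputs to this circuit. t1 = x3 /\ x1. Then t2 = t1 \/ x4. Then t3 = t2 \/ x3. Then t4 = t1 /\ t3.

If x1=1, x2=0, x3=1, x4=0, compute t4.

t1 = 1 /\ 1 = 1
t2 = 1 \/ 0 = 1
t3 = 1 \/ 1 = 1
t4 = 1 /\ 1 = 1

1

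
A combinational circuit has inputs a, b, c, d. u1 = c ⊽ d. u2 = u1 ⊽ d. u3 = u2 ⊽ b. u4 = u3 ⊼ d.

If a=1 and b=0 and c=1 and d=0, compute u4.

1

u1 = 1 ⊽ 0 = 0
u2 = 0 ⊽ 0 = 1
u3 = 1 ⊽ 0 = 0
u4 = 0 ⊼ 0 = 1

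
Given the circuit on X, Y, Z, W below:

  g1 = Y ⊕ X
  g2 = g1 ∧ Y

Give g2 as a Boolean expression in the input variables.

(Y ⊕ X) ∧ Y

g1 = Y ⊕ X
g2 = g1 ∧ Y = (Y ⊕ X) ∧ Y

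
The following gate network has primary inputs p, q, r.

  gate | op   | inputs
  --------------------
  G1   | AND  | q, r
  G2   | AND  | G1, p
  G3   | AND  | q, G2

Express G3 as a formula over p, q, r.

G1 = q AND r
G2 = G1 AND p = (q AND r) AND p
G3 = q AND G2 = q AND ((q AND r) AND p)

q AND ((q AND r) AND p)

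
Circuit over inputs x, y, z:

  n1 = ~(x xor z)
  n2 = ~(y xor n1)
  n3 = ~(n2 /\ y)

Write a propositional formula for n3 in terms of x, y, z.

n1 = ~(x xor z)
n2 = ~(y xor n1) = ~(y xor (~(x xor z)))
n3 = ~(n2 /\ y) = ~((~(y xor (~(x xor z)))) /\ y)

~((~(y xor (~(x xor z)))) /\ y)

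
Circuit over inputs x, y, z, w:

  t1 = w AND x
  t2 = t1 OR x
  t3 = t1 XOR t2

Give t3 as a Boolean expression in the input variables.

(w AND x) XOR ((w AND x) OR x)

t1 = w AND x
t2 = t1 OR x = (w AND x) OR x
t3 = t1 XOR t2 = (w AND x) XOR ((w AND x) OR x)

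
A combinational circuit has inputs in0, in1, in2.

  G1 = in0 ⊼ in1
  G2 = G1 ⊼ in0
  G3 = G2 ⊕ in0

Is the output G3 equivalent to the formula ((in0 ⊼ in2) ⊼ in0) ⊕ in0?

G1 = in0 ⊼ in1
G2 = G1 ⊼ in0 = (in0 ⊼ in1) ⊼ in0
G3 = G2 ⊕ in0 = ((in0 ⊼ in1) ⊼ in0) ⊕ in0
At in0=1, in1=0, in2=1: circuit gives 1, formula gives 0.

No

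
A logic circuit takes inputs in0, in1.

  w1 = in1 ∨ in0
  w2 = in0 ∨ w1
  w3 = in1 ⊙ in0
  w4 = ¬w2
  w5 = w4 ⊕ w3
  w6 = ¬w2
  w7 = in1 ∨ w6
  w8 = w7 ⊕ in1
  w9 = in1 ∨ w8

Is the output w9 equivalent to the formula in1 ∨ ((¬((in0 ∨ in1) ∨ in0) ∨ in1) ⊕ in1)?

Yes

w1 = in1 ∨ in0
w2 = in0 ∨ w1 = in0 ∨ (in1 ∨ in0)
w6 = ¬w2 = ¬(in0 ∨ (in1 ∨ in0))
w7 = in1 ∨ w6 = in1 ∨ ¬(in0 ∨ (in1 ∨ in0))
w8 = w7 ⊕ in1 = (in1 ∨ ¬(in0 ∨ (in1 ∨ in0))) ⊕ in1
w9 = in1 ∨ w8 = in1 ∨ ((in1 ∨ ¬(in0 ∨ (in1 ∨ in0))) ⊕ in1)
At in0=1, in1=0: circuit gives 0, formula gives 0.
At in0=0, in1=0: circuit gives 1, formula gives 1.
Agrees on all 4 inputs.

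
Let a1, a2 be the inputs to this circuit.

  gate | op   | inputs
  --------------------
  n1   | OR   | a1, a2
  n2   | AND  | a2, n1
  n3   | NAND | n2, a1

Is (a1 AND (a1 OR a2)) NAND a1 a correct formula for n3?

No

n1 = a1 OR a2
n2 = a2 AND n1 = a2 AND (a1 OR a2)
n3 = n2 NAND a1 = (a2 AND (a1 OR a2)) NAND a1
At a1=1, a2=0: circuit gives 1, formula gives 0.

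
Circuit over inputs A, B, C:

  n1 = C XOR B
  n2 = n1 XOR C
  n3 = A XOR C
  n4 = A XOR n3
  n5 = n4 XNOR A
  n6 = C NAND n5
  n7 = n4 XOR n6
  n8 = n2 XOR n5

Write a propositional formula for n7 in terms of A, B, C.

(A XOR (A XOR C)) XOR (C NAND ((A XOR (A XOR C)) XNOR A))

n3 = A XOR C
n4 = A XOR n3 = A XOR (A XOR C)
n5 = n4 XNOR A = (A XOR (A XOR C)) XNOR A
n6 = C NAND n5 = C NAND ((A XOR (A XOR C)) XNOR A)
n7 = n4 XOR n6 = (A XOR (A XOR C)) XOR (C NAND ((A XOR (A XOR C)) XNOR A))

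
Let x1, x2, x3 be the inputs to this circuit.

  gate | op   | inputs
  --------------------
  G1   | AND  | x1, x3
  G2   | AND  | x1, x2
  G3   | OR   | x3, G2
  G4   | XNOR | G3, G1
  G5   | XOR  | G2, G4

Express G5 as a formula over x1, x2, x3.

(x1 AND x2) XOR ((x3 OR (x1 AND x2)) XNOR (x1 AND x3))

G1 = x1 AND x3
G2 = x1 AND x2
G3 = x3 OR G2 = x3 OR (x1 AND x2)
G4 = G3 XNOR G1 = (x3 OR (x1 AND x2)) XNOR (x1 AND x3)
G5 = G2 XOR G4 = (x1 AND x2) XOR ((x3 OR (x1 AND x2)) XNOR (x1 AND x3))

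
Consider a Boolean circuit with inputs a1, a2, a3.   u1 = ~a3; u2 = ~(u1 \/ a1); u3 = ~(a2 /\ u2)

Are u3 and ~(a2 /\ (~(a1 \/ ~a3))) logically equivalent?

u1 = ~a3
u2 = ~(u1 \/ a1) = ~(~a3 \/ a1)
u3 = ~(a2 /\ u2) = ~(a2 /\ (~(~a3 \/ a1)))
At a1=0, a2=1, a3=1: circuit gives 0, formula gives 0.
At a1=0, a2=0, a3=0: circuit gives 1, formula gives 1.
Agrees on all 8 inputs.

Yes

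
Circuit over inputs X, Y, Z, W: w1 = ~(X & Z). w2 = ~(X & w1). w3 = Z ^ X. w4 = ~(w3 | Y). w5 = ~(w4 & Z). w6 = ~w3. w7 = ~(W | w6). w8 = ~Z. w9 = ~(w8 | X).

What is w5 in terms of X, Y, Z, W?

w3 = Z ^ X
w4 = ~(w3 | Y) = ~((Z ^ X) | Y)
w5 = ~(w4 & Z) = ~((~((Z ^ X) | Y)) & Z)

~((~((Z ^ X) | Y)) & Z)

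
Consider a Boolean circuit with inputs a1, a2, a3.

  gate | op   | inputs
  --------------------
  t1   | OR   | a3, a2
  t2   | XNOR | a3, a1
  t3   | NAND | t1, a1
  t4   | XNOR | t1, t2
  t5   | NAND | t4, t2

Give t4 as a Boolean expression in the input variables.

t1 = a3 OR a2
t2 = a3 XNOR a1
t4 = t1 XNOR t2 = (a3 OR a2) XNOR (a3 XNOR a1)

(a3 OR a2) XNOR (a3 XNOR a1)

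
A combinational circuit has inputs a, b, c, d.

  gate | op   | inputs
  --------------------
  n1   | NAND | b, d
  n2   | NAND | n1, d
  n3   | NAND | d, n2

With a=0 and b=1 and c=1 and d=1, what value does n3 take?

n1 = 1 NAND 1 = 0
n2 = 0 NAND 1 = 1
n3 = 1 NAND 1 = 0

0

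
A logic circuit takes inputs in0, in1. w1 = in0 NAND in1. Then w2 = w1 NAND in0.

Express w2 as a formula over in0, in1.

w1 = in0 NAND in1
w2 = w1 NAND in0 = (in0 NAND in1) NAND in0

(in0 NAND in1) NAND in0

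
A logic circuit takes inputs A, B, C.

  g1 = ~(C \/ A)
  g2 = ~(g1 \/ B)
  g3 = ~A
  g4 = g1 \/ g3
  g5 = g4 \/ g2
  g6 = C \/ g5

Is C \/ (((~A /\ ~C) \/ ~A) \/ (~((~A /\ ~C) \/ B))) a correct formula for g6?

g1 = ~(C \/ A)
g2 = ~(g1 \/ B) = ~((~(C \/ A)) \/ B)
g3 = ~A
g4 = g1 \/ g3 = (~(C \/ A)) \/ ~A
g5 = g4 \/ g2 = ((~(C \/ A)) \/ ~A) \/ (~((~(C \/ A)) \/ B))
g6 = C \/ g5 = C \/ (((~(C \/ A)) \/ ~A) \/ (~((~(C \/ A)) \/ B)))
At A=1, B=1, C=0: circuit gives 0, formula gives 0.
At A=0, B=0, C=0: circuit gives 1, formula gives 1.
Agrees on all 8 inputs.

Yes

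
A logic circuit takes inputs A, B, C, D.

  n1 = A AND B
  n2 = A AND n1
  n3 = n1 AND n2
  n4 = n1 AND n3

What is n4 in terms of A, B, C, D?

n1 = A AND B
n2 = A AND n1 = A AND (A AND B)
n3 = n1 AND n2 = (A AND B) AND (A AND (A AND B))
n4 = n1 AND n3 = (A AND B) AND ((A AND B) AND (A AND (A AND B)))

(A AND B) AND ((A AND B) AND (A AND (A AND B)))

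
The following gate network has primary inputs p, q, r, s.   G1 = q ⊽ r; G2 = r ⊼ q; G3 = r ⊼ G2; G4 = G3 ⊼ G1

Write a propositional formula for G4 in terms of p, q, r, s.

(r ⊼ (r ⊼ q)) ⊼ (q ⊽ r)

G1 = q ⊽ r
G2 = r ⊼ q
G3 = r ⊼ G2 = r ⊼ (r ⊼ q)
G4 = G3 ⊼ G1 = (r ⊼ (r ⊼ q)) ⊼ (q ⊽ r)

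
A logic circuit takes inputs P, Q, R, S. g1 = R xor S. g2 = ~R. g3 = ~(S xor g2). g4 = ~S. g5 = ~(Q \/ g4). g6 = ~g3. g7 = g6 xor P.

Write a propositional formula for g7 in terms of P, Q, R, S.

~(~(S xor ~R)) xor P

g2 = ~R
g3 = ~(S xor g2) = ~(S xor ~R)
g6 = ~g3 = ~(~(S xor ~R))
g7 = g6 xor P = ~(~(S xor ~R)) xor P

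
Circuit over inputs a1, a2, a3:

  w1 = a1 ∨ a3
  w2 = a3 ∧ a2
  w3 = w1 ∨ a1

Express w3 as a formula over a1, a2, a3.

(a1 ∨ a3) ∨ a1

w1 = a1 ∨ a3
w3 = w1 ∨ a1 = (a1 ∨ a3) ∨ a1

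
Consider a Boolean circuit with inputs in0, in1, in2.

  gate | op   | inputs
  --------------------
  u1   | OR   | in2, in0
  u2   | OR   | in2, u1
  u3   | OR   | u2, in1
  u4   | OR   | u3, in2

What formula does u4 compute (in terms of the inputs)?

((in2 OR (in2 OR in0)) OR in1) OR in2

u1 = in2 OR in0
u2 = in2 OR u1 = in2 OR (in2 OR in0)
u3 = u2 OR in1 = (in2 OR (in2 OR in0)) OR in1
u4 = u3 OR in2 = ((in2 OR (in2 OR in0)) OR in1) OR in2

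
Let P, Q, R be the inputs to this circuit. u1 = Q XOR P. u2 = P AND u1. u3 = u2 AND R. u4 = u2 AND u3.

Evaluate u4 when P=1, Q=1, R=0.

u1 = 1 XOR 1 = 0
u2 = 1 AND 0 = 0
u3 = 0 AND 0 = 0
u4 = 0 AND 0 = 0

0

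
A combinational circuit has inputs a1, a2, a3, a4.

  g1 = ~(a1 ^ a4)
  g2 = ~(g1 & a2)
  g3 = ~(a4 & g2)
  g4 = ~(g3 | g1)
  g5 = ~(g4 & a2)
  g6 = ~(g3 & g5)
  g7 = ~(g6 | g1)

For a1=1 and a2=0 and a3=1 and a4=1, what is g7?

g1 = ~(1 ^ 1) = 1
g2 = ~(1 & 0) = 1
g3 = ~(1 & 1) = 0
g4 = ~(0 | 1) = 0
g5 = ~(0 & 0) = 1
g6 = ~(0 & 1) = 1
g7 = ~(1 | 1) = 0

0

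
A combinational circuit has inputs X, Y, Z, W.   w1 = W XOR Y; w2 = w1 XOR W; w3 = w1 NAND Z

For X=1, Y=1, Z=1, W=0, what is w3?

w1 = 0 XOR 1 = 1
w3 = 1 NAND 1 = 0

0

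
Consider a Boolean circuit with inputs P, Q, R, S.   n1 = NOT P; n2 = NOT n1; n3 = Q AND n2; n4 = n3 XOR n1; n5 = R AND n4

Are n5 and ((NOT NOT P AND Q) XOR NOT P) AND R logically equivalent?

Yes

n1 = NOT P
n2 = NOT n1 = NOT NOT P
n3 = Q AND n2 = Q AND NOT NOT P
n4 = n3 XOR n1 = (Q AND NOT NOT P) XOR NOT P
n5 = R AND n4 = R AND ((Q AND NOT NOT P) XOR NOT P)
At P=0, Q=0, R=0, S=0: circuit gives 0, formula gives 0.
At P=0, Q=0, R=1, S=0: circuit gives 1, formula gives 1.
Agrees on all 16 inputs.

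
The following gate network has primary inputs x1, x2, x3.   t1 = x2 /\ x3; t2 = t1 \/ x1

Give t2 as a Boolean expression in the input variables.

(x2 /\ x3) \/ x1

t1 = x2 /\ x3
t2 = t1 \/ x1 = (x2 /\ x3) \/ x1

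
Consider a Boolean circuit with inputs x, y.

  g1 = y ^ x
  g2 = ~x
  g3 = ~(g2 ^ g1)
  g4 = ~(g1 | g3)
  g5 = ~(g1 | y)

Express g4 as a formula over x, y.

~((y ^ x) | (~(~x ^ (y ^ x))))

g1 = y ^ x
g2 = ~x
g3 = ~(g2 ^ g1) = ~(~x ^ (y ^ x))
g4 = ~(g1 | g3) = ~((y ^ x) | (~(~x ^ (y ^ x))))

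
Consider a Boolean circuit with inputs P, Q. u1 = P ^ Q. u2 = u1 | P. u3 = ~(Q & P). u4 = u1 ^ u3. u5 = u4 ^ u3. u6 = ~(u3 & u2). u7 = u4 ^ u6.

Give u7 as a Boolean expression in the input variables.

((P ^ Q) ^ (~(Q & P))) ^ (~((~(Q & P)) & ((P ^ Q) | P)))

u1 = P ^ Q
u2 = u1 | P = (P ^ Q) | P
u3 = ~(Q & P)
u4 = u1 ^ u3 = (P ^ Q) ^ (~(Q & P))
u6 = ~(u3 & u2) = ~((~(Q & P)) & ((P ^ Q) | P))
u7 = u4 ^ u6 = ((P ^ Q) ^ (~(Q & P))) ^ (~((~(Q & P)) & ((P ^ Q) | P)))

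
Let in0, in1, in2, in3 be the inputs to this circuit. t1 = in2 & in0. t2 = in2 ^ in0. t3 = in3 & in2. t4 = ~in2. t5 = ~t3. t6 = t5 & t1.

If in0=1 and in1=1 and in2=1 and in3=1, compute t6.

t1 = 1 & 1 = 1
t3 = 1 & 1 = 1
t5 = ~1 = 0
t6 = 0 & 1 = 0

0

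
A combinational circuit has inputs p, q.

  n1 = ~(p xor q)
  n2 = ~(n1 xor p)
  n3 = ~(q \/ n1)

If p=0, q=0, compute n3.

n1 = ~(0 xor 0) = 1
n3 = ~(0 \/ 1) = 0

0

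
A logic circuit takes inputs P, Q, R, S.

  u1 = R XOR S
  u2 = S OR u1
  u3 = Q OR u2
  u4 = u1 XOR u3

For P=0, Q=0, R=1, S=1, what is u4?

u1 = 1 XOR 1 = 0
u2 = 1 OR 0 = 1
u3 = 0 OR 1 = 1
u4 = 0 XOR 1 = 1

1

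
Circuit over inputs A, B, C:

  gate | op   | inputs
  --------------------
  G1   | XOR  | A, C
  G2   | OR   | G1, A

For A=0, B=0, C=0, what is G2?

0

G1 = 0 XOR 0 = 0
G2 = 0 OR 0 = 0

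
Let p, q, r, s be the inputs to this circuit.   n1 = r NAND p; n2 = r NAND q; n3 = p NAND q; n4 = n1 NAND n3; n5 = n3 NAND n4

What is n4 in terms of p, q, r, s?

(r NAND p) NAND (p NAND q)

n1 = r NAND p
n3 = p NAND q
n4 = n1 NAND n3 = (r NAND p) NAND (p NAND q)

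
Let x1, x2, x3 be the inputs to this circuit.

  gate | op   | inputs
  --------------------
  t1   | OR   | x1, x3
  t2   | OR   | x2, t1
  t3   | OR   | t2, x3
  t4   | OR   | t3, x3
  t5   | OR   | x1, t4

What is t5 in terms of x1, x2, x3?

t1 = x1 OR x3
t2 = x2 OR t1 = x2 OR (x1 OR x3)
t3 = t2 OR x3 = (x2 OR (x1 OR x3)) OR x3
t4 = t3 OR x3 = ((x2 OR (x1 OR x3)) OR x3) OR x3
t5 = x1 OR t4 = x1 OR (((x2 OR (x1 OR x3)) OR x3) OR x3)

x1 OR (((x2 OR (x1 OR x3)) OR x3) OR x3)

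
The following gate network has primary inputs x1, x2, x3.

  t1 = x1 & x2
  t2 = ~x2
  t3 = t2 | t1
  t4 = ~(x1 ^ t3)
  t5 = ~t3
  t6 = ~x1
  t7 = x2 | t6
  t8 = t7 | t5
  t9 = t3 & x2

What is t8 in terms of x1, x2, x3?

(x2 | ~x1) | ~(~x2 | (x1 & x2))

t1 = x1 & x2
t2 = ~x2
t3 = t2 | t1 = ~x2 | (x1 & x2)
t5 = ~t3 = ~(~x2 | (x1 & x2))
t6 = ~x1
t7 = x2 | t6 = x2 | ~x1
t8 = t7 | t5 = (x2 | ~x1) | ~(~x2 | (x1 & x2))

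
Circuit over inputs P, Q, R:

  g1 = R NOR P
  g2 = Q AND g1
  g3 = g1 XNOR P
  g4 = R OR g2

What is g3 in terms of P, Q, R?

g1 = R NOR P
g3 = g1 XNOR P = (R NOR P) XNOR P

(R NOR P) XNOR P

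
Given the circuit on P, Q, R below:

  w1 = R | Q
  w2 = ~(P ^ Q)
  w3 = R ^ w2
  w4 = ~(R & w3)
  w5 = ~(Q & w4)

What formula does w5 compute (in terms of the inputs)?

w2 = ~(P ^ Q)
w3 = R ^ w2 = R ^ (~(P ^ Q))
w4 = ~(R & w3) = ~(R & (R ^ (~(P ^ Q))))
w5 = ~(Q & w4) = ~(Q & (~(R & (R ^ (~(P ^ Q))))))

~(Q & (~(R & (R ^ (~(P ^ Q))))))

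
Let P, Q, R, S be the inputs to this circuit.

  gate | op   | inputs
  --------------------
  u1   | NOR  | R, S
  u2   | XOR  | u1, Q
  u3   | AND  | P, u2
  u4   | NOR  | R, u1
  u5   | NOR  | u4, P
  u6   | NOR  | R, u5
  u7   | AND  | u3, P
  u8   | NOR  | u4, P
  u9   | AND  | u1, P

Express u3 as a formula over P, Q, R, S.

u1 = R NOR S
u2 = u1 XOR Q = (R NOR S) XOR Q
u3 = P AND u2 = P AND ((R NOR S) XOR Q)

P AND ((R NOR S) XOR Q)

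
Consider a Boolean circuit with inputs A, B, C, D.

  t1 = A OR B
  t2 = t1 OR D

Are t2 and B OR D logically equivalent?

No

t1 = A OR B
t2 = t1 OR D = (A OR B) OR D
At A=1, B=0, C=0, D=0: circuit gives 1, formula gives 0.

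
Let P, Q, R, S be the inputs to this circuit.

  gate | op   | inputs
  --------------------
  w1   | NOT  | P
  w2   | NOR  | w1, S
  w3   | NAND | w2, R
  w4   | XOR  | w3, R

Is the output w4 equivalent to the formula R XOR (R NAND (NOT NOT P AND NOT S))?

w1 = NOT P
w2 = w1 NOR S = NOT P NOR S
w3 = w2 NAND R = (NOT P NOR S) NAND R
w4 = w3 XOR R = ((NOT P NOR S) NAND R) XOR R
At P=0, Q=0, R=1, S=0: circuit gives 0, formula gives 0.
At P=0, Q=0, R=0, S=0: circuit gives 1, formula gives 1.
Agrees on all 16 inputs.

Yes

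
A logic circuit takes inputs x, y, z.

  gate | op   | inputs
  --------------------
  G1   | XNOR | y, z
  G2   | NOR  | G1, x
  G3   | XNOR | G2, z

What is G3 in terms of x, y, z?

G1 = y XNOR z
G2 = G1 NOR x = (y XNOR z) NOR x
G3 = G2 XNOR z = ((y XNOR z) NOR x) XNOR z

((y XNOR z) NOR x) XNOR z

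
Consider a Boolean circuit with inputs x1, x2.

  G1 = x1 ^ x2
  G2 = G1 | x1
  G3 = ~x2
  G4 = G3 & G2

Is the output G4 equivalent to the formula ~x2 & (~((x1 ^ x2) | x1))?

No

G1 = x1 ^ x2
G2 = G1 | x1 = (x1 ^ x2) | x1
G3 = ~x2
G4 = G3 & G2 = ~x2 & ((x1 ^ x2) | x1)
At x1=0, x2=0: circuit gives 0, formula gives 1.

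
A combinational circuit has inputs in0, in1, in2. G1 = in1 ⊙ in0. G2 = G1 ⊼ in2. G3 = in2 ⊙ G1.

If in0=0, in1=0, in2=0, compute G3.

0

G1 = 0 ⊙ 0 = 1
G3 = 0 ⊙ 1 = 0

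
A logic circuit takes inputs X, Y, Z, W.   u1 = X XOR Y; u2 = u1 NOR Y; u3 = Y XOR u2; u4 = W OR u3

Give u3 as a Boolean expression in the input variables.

u1 = X XOR Y
u2 = u1 NOR Y = (X XOR Y) NOR Y
u3 = Y XOR u2 = Y XOR ((X XOR Y) NOR Y)

Y XOR ((X XOR Y) NOR Y)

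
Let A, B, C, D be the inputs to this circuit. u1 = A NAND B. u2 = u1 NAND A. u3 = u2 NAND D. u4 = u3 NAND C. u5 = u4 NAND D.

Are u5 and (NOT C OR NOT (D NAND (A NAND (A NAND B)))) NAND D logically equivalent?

Yes

u1 = A NAND B
u2 = u1 NAND A = (A NAND B) NAND A
u3 = u2 NAND D = ((A NAND B) NAND A) NAND D
u4 = u3 NAND C = (((A NAND B) NAND A) NAND D) NAND C
u5 = u4 NAND D = ((((A NAND B) NAND A) NAND D) NAND C) NAND D
At A=0, B=0, C=0, D=1: circuit gives 0, formula gives 0.
At A=0, B=0, C=0, D=0: circuit gives 1, formula gives 1.
Agrees on all 16 inputs.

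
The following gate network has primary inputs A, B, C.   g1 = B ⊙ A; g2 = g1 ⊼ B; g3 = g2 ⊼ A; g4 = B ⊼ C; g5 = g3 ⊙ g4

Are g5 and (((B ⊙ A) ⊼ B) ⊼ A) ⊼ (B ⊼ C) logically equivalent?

No

g1 = B ⊙ A
g2 = g1 ⊼ B = (B ⊙ A) ⊼ B
g3 = g2 ⊼ A = ((B ⊙ A) ⊼ B) ⊼ A
g4 = B ⊼ C
g5 = g3 ⊙ g4 = (((B ⊙ A) ⊼ B) ⊼ A) ⊙ (B ⊼ C)
At A=0, B=0, C=0: circuit gives 1, formula gives 0.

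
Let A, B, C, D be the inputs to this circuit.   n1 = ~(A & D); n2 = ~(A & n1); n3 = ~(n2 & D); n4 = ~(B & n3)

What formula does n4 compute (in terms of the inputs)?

~(B & (~((~(A & (~(A & D)))) & D)))

n1 = ~(A & D)
n2 = ~(A & n1) = ~(A & (~(A & D)))
n3 = ~(n2 & D) = ~((~(A & (~(A & D)))) & D)
n4 = ~(B & n3) = ~(B & (~((~(A & (~(A & D)))) & D)))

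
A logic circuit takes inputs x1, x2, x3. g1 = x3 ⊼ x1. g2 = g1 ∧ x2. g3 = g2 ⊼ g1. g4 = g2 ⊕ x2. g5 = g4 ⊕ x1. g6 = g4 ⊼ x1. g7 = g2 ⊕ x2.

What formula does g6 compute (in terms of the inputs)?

(((x3 ⊼ x1) ∧ x2) ⊕ x2) ⊼ x1

g1 = x3 ⊼ x1
g2 = g1 ∧ x2 = (x3 ⊼ x1) ∧ x2
g4 = g2 ⊕ x2 = ((x3 ⊼ x1) ∧ x2) ⊕ x2
g6 = g4 ⊼ x1 = (((x3 ⊼ x1) ∧ x2) ⊕ x2) ⊼ x1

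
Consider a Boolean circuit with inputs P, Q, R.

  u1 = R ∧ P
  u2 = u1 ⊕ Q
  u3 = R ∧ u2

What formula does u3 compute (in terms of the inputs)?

R ∧ ((R ∧ P) ⊕ Q)

u1 = R ∧ P
u2 = u1 ⊕ Q = (R ∧ P) ⊕ Q
u3 = R ∧ u2 = R ∧ ((R ∧ P) ⊕ Q)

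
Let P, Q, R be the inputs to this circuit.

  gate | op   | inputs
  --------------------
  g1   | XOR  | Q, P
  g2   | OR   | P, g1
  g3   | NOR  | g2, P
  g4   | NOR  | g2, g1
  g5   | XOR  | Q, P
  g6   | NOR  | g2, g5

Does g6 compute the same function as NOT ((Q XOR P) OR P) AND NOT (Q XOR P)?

Yes

g1 = Q XOR P
g2 = P OR g1 = P OR (Q XOR P)
g5 = Q XOR P
g6 = g2 NOR g5 = (P OR (Q XOR P)) NOR (Q XOR P)
At P=0, Q=1, R=0: circuit gives 0, formula gives 0.
At P=0, Q=0, R=0: circuit gives 1, formula gives 1.
Agrees on all 8 inputs.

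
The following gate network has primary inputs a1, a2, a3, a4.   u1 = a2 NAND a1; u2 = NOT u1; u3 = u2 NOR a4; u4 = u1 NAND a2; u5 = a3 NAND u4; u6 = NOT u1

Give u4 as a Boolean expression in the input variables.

u1 = a2 NAND a1
u4 = u1 NAND a2 = (a2 NAND a1) NAND a2

(a2 NAND a1) NAND a2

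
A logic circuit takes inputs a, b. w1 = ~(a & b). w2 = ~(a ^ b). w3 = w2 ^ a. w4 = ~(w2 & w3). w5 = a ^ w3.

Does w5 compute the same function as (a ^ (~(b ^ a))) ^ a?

Yes

w2 = ~(a ^ b)
w3 = w2 ^ a = (~(a ^ b)) ^ a
w5 = a ^ w3 = a ^ ((~(a ^ b)) ^ a)
At a=0, b=1: circuit gives 0, formula gives 0.
At a=0, b=0: circuit gives 1, formula gives 1.
Agrees on all 4 inputs.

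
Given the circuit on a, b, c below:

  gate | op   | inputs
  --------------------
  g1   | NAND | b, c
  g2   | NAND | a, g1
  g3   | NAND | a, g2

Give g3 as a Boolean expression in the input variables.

a NAND (a NAND (b NAND c))

g1 = b NAND c
g2 = a NAND g1 = a NAND (b NAND c)
g3 = a NAND g2 = a NAND (a NAND (b NAND c))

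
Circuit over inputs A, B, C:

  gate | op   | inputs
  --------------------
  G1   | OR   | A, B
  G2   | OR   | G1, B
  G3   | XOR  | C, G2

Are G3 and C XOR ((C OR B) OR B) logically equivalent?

G1 = A OR B
G2 = G1 OR B = (A OR B) OR B
G3 = C XOR G2 = C XOR ((A OR B) OR B)
At A=0, B=0, C=1: circuit gives 1, formula gives 0.

No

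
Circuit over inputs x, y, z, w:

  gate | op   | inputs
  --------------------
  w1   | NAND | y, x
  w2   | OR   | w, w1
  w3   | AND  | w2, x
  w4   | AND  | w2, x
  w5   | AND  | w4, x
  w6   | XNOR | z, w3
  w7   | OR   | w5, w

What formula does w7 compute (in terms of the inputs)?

w1 = y NAND x
w2 = w OR w1 = w OR (y NAND x)
w4 = w2 AND x = (w OR (y NAND x)) AND x
w5 = w4 AND x = ((w OR (y NAND x)) AND x) AND x
w7 = w5 OR w = (((w OR (y NAND x)) AND x) AND x) OR w

(((w OR (y NAND x)) AND x) AND x) OR w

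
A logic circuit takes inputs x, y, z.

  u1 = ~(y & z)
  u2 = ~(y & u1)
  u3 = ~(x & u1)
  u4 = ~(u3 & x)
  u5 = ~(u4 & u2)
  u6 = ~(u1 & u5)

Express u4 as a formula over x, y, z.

~((~(x & (~(y & z)))) & x)

u1 = ~(y & z)
u3 = ~(x & u1) = ~(x & (~(y & z)))
u4 = ~(u3 & x) = ~((~(x & (~(y & z)))) & x)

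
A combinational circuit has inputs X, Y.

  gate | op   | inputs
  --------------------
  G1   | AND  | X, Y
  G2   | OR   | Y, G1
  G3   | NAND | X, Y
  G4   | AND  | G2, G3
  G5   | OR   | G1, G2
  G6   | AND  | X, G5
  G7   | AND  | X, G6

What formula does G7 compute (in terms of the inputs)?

X AND (X AND ((X AND Y) OR (Y OR (X AND Y))))

G1 = X AND Y
G2 = Y OR G1 = Y OR (X AND Y)
G5 = G1 OR G2 = (X AND Y) OR (Y OR (X AND Y))
G6 = X AND G5 = X AND ((X AND Y) OR (Y OR (X AND Y)))
G7 = X AND G6 = X AND (X AND ((X AND Y) OR (Y OR (X AND Y))))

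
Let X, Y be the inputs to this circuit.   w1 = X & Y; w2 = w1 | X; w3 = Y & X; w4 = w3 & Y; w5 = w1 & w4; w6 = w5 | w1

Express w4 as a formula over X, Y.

(Y & X) & Y

w3 = Y & X
w4 = w3 & Y = (Y & X) & Y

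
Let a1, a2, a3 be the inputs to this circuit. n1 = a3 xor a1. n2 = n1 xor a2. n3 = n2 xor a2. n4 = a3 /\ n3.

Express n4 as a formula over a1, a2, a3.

a3 /\ (((a3 xor a1) xor a2) xor a2)

n1 = a3 xor a1
n2 = n1 xor a2 = (a3 xor a1) xor a2
n3 = n2 xor a2 = ((a3 xor a1) xor a2) xor a2
n4 = a3 /\ n3 = a3 /\ (((a3 xor a1) xor a2) xor a2)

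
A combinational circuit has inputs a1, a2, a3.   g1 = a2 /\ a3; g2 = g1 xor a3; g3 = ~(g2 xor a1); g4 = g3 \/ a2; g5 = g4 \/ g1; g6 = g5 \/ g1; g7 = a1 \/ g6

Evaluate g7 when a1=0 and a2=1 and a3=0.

1

g1 = 1 /\ 0 = 0
g2 = 0 xor 0 = 0
g3 = ~(0 xor 0) = 1
g4 = 1 \/ 1 = 1
g5 = 1 \/ 0 = 1
g6 = 1 \/ 0 = 1
g7 = 0 \/ 1 = 1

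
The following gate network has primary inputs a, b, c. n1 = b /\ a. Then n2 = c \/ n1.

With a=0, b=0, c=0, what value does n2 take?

0

n1 = 0 /\ 0 = 0
n2 = 0 \/ 0 = 0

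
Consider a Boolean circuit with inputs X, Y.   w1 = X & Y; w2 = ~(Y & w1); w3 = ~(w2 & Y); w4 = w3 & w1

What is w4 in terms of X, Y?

(~((~(Y & (X & Y))) & Y)) & (X & Y)

w1 = X & Y
w2 = ~(Y & w1) = ~(Y & (X & Y))
w3 = ~(w2 & Y) = ~((~(Y & (X & Y))) & Y)
w4 = w3 & w1 = (~((~(Y & (X & Y))) & Y)) & (X & Y)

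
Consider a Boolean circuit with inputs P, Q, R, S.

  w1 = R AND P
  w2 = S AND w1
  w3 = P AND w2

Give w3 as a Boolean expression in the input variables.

P AND (S AND (R AND P))

w1 = R AND P
w2 = S AND w1 = S AND (R AND P)
w3 = P AND w2 = P AND (S AND (R AND P))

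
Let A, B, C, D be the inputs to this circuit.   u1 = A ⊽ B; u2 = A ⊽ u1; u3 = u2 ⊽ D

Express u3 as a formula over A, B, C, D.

u1 = A ⊽ B
u2 = A ⊽ u1 = A ⊽ (A ⊽ B)
u3 = u2 ⊽ D = (A ⊽ (A ⊽ B)) ⊽ D

(A ⊽ (A ⊽ B)) ⊽ D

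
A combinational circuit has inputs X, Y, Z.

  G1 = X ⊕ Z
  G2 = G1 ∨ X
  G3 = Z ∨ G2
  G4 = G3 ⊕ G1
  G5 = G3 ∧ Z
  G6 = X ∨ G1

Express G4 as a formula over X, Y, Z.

(Z ∨ ((X ⊕ Z) ∨ X)) ⊕ (X ⊕ Z)

G1 = X ⊕ Z
G2 = G1 ∨ X = (X ⊕ Z) ∨ X
G3 = Z ∨ G2 = Z ∨ ((X ⊕ Z) ∨ X)
G4 = G3 ⊕ G1 = (Z ∨ ((X ⊕ Z) ∨ X)) ⊕ (X ⊕ Z)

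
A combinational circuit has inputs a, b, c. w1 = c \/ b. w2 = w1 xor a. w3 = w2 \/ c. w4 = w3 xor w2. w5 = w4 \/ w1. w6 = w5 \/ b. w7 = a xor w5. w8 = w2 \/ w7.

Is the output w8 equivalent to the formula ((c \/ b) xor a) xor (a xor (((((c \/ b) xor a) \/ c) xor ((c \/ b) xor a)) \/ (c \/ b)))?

w1 = c \/ b
w2 = w1 xor a = (c \/ b) xor a
w3 = w2 \/ c = ((c \/ b) xor a) \/ c
w4 = w3 xor w2 = (((c \/ b) xor a) \/ c) xor ((c \/ b) xor a)
w5 = w4 \/ w1 = ((((c \/ b) xor a) \/ c) xor ((c \/ b) xor a)) \/ (c \/ b)
w7 = a xor w5 = a xor (((((c \/ b) xor a) \/ c) xor ((c \/ b) xor a)) \/ (c \/ b))
w8 = w2 \/ w7 = ((c \/ b) xor a) \/ (a xor (((((c \/ b) xor a) \/ c) xor ((c \/ b) xor a)) \/ (c \/ b)))
At a=0, b=0, c=1: circuit gives 1, formula gives 0.

No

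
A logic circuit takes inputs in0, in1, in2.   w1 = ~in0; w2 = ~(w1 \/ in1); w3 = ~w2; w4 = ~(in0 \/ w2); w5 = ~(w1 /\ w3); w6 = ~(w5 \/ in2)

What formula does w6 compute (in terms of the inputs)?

w1 = ~in0
w2 = ~(w1 \/ in1) = ~(~in0 \/ in1)
w3 = ~w2 = ~(~(~in0 \/ in1))
w5 = ~(w1 /\ w3) = ~(~in0 /\ ~(~(~in0 \/ in1)))
w6 = ~(w5 \/ in2) = ~((~(~in0 /\ ~(~(~in0 \/ in1)))) \/ in2)

~((~(~in0 /\ ~(~(~in0 \/ in1)))) \/ in2)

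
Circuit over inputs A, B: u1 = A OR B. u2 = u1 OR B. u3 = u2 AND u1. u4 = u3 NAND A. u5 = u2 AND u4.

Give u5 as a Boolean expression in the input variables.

((A OR B) OR B) AND ((((A OR B) OR B) AND (A OR B)) NAND A)

u1 = A OR B
u2 = u1 OR B = (A OR B) OR B
u3 = u2 AND u1 = ((A OR B) OR B) AND (A OR B)
u4 = u3 NAND A = (((A OR B) OR B) AND (A OR B)) NAND A
u5 = u2 AND u4 = ((A OR B) OR B) AND ((((A OR B) OR B) AND (A OR B)) NAND A)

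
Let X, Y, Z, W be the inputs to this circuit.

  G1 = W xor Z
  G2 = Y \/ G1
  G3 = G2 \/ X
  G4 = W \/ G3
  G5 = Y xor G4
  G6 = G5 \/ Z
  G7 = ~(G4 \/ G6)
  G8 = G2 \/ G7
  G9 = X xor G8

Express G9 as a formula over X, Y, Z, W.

G1 = W xor Z
G2 = Y \/ G1 = Y \/ (W xor Z)
G3 = G2 \/ X = (Y \/ (W xor Z)) \/ X
G4 = W \/ G3 = W \/ ((Y \/ (W xor Z)) \/ X)
G5 = Y xor G4 = Y xor (W \/ ((Y \/ (W xor Z)) \/ X))
G6 = G5 \/ Z = (Y xor (W \/ ((Y \/ (W xor Z)) \/ X))) \/ Z
G7 = ~(G4 \/ G6) = ~((W \/ ((Y \/ (W xor Z)) \/ X)) \/ ((Y xor (W \/ ((Y \/ (W xor Z)) \/ X))) \/ Z))
G8 = G2 \/ G7 = (Y \/ (W xor Z)) \/ (~((W \/ ((Y \/ (W xor Z)) \/ X)) \/ ((Y xor (W \/ ((Y \/ (W xor Z)) \/ X))) \/ Z)))
G9 = X xor G8 = X xor ((Y \/ (W xor Z)) \/ (~((W \/ ((Y \/ (W xor Z)) \/ X)) \/ ((Y xor (W \/ ((Y \/ (W xor Z)) \/ X))) \/ Z))))

X xor ((Y \/ (W xor Z)) \/ (~((W \/ ((Y \/ (W xor Z)) \/ X)) \/ ((Y xor (W \/ ((Y \/ (W xor Z)) \/ X))) \/ Z))))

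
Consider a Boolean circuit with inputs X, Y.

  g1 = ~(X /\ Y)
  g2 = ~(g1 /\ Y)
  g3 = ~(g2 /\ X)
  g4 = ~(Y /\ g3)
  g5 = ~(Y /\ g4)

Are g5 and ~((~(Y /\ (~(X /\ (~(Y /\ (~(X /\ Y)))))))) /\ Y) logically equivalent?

Yes

g1 = ~(X /\ Y)
g2 = ~(g1 /\ Y) = ~((~(X /\ Y)) /\ Y)
g3 = ~(g2 /\ X) = ~((~((~(X /\ Y)) /\ Y)) /\ X)
g4 = ~(Y /\ g3) = ~(Y /\ (~((~((~(X /\ Y)) /\ Y)) /\ X)))
g5 = ~(Y /\ g4) = ~(Y /\ (~(Y /\ (~((~((~(X /\ Y)) /\ Y)) /\ X)))))
At X=1, Y=1: circuit gives 0, formula gives 0.
At X=0, Y=0: circuit gives 1, formula gives 1.
Agrees on all 4 inputs.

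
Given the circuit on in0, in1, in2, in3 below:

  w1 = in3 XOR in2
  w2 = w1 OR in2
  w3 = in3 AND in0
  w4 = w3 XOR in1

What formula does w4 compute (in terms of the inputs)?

(in3 AND in0) XOR in1

w3 = in3 AND in0
w4 = w3 XOR in1 = (in3 AND in0) XOR in1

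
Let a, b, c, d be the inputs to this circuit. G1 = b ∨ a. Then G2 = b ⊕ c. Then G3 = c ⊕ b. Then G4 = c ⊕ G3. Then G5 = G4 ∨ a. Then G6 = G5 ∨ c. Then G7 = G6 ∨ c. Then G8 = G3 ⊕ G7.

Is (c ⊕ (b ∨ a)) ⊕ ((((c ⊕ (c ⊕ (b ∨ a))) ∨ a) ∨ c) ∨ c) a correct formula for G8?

No

G3 = c ⊕ b
G4 = c ⊕ G3 = c ⊕ (c ⊕ b)
G5 = G4 ∨ a = (c ⊕ (c ⊕ b)) ∨ a
G6 = G5 ∨ c = ((c ⊕ (c ⊕ b)) ∨ a) ∨ c
G7 = G6 ∨ c = (((c ⊕ (c ⊕ b)) ∨ a) ∨ c) ∨ c
G8 = G3 ⊕ G7 = (c ⊕ b) ⊕ ((((c ⊕ (c ⊕ b)) ∨ a) ∨ c) ∨ c)
At a=1, b=0, c=0, d=0: circuit gives 1, formula gives 0.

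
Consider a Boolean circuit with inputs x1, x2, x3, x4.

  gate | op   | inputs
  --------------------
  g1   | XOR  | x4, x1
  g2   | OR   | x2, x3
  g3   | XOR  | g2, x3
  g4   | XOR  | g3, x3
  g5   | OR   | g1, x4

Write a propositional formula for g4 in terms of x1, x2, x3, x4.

((x2 OR x3) XOR x3) XOR x3

g2 = x2 OR x3
g3 = g2 XOR x3 = (x2 OR x3) XOR x3
g4 = g3 XOR x3 = ((x2 OR x3) XOR x3) XOR x3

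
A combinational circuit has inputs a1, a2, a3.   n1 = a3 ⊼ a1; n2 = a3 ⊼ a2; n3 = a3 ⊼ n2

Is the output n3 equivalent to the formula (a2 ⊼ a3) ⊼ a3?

n2 = a3 ⊼ a2
n3 = a3 ⊼ n2 = a3 ⊼ (a3 ⊼ a2)
At a1=0, a2=0, a3=1: circuit gives 0, formula gives 0.
At a1=0, a2=0, a3=0: circuit gives 1, formula gives 1.
Agrees on all 8 inputs.

Yes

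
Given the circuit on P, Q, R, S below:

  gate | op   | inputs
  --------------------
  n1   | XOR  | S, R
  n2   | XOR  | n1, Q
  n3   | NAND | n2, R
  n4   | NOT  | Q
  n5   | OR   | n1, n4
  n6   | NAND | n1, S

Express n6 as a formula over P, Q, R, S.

(S XOR R) NAND S

n1 = S XOR R
n6 = n1 NAND S = (S XOR R) NAND S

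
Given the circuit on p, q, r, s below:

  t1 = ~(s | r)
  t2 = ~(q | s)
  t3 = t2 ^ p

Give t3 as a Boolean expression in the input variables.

(~(q | s)) ^ p

t2 = ~(q | s)
t3 = t2 ^ p = (~(q | s)) ^ p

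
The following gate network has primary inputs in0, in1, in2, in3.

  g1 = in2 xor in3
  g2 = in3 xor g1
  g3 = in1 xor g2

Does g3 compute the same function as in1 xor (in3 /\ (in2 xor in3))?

g1 = in2 xor in3
g2 = in3 xor g1 = in3 xor (in2 xor in3)
g3 = in1 xor g2 = in1 xor (in3 xor (in2 xor in3))
At in0=0, in1=0, in2=0, in3=1: circuit gives 0, formula gives 1.

No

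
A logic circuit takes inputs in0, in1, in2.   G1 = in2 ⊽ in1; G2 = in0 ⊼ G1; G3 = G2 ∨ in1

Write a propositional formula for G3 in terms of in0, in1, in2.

G1 = in2 ⊽ in1
G2 = in0 ⊼ G1 = in0 ⊼ (in2 ⊽ in1)
G3 = G2 ∨ in1 = (in0 ⊼ (in2 ⊽ in1)) ∨ in1

(in0 ⊼ (in2 ⊽ in1)) ∨ in1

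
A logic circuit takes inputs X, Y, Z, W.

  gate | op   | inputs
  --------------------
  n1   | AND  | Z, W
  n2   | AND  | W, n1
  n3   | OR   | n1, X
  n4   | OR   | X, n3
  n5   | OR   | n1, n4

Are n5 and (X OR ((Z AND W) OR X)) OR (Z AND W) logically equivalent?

Yes

n1 = Z AND W
n3 = n1 OR X = (Z AND W) OR X
n4 = X OR n3 = X OR ((Z AND W) OR X)
n5 = n1 OR n4 = (Z AND W) OR (X OR ((Z AND W) OR X))
At X=0, Y=0, Z=0, W=0: circuit gives 0, formula gives 0.
At X=0, Y=0, Z=1, W=1: circuit gives 1, formula gives 1.
Agrees on all 16 inputs.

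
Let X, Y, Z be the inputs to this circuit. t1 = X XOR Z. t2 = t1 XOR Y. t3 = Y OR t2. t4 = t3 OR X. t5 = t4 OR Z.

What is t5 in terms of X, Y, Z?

t1 = X XOR Z
t2 = t1 XOR Y = (X XOR Z) XOR Y
t3 = Y OR t2 = Y OR ((X XOR Z) XOR Y)
t4 = t3 OR X = (Y OR ((X XOR Z) XOR Y)) OR X
t5 = t4 OR Z = ((Y OR ((X XOR Z) XOR Y)) OR X) OR Z

((Y OR ((X XOR Z) XOR Y)) OR X) OR Z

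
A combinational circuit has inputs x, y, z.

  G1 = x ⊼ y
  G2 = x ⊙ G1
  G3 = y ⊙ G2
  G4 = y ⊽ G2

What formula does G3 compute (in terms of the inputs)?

y ⊙ (x ⊙ (x ⊼ y))

G1 = x ⊼ y
G2 = x ⊙ G1 = x ⊙ (x ⊼ y)
G3 = y ⊙ G2 = y ⊙ (x ⊙ (x ⊼ y))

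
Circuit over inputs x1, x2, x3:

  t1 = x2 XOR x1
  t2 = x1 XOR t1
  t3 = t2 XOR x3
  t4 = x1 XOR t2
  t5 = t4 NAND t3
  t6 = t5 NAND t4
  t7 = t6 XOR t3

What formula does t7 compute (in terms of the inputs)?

(((x1 XOR (x1 XOR (x2 XOR x1))) NAND ((x1 XOR (x2 XOR x1)) XOR x3)) NAND (x1 XOR (x1 XOR (x2 XOR x1)))) XOR ((x1 XOR (x2 XOR x1)) XOR x3)

t1 = x2 XOR x1
t2 = x1 XOR t1 = x1 XOR (x2 XOR x1)
t3 = t2 XOR x3 = (x1 XOR (x2 XOR x1)) XOR x3
t4 = x1 XOR t2 = x1 XOR (x1 XOR (x2 XOR x1))
t5 = t4 NAND t3 = (x1 XOR (x1 XOR (x2 XOR x1))) NAND ((x1 XOR (x2 XOR x1)) XOR x3)
t6 = t5 NAND t4 = ((x1 XOR (x1 XOR (x2 XOR x1))) NAND ((x1 XOR (x2 XOR x1)) XOR x3)) NAND (x1 XOR (x1 XOR (x2 XOR x1)))
t7 = t6 XOR t3 = (((x1 XOR (x1 XOR (x2 XOR x1))) NAND ((x1 XOR (x2 XOR x1)) XOR x3)) NAND (x1 XOR (x1 XOR (x2 XOR x1)))) XOR ((x1 XOR (x2 XOR x1)) XOR x3)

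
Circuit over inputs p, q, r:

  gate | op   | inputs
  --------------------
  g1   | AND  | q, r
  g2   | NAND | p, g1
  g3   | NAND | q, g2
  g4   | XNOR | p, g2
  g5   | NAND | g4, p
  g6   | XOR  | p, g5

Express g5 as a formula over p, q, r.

g1 = q AND r
g2 = p NAND g1 = p NAND (q AND r)
g4 = p XNOR g2 = p XNOR (p NAND (q AND r))
g5 = g4 NAND p = (p XNOR (p NAND (q AND r))) NAND p

(p XNOR (p NAND (q AND r))) NAND p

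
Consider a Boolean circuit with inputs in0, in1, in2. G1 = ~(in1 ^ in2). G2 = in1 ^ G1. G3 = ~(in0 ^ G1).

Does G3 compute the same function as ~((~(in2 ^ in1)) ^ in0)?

G1 = ~(in1 ^ in2)
G3 = ~(in0 ^ G1) = ~(in0 ^ (~(in1 ^ in2)))
At in0=0, in1=0, in2=0: circuit gives 0, formula gives 0.
At in0=0, in1=0, in2=1: circuit gives 1, formula gives 1.
Agrees on all 8 inputs.

Yes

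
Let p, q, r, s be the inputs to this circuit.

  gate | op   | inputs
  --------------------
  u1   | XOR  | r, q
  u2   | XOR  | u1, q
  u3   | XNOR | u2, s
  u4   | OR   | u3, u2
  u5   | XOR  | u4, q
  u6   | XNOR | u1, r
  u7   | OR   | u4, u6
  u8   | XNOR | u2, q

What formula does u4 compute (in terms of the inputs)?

(((r XOR q) XOR q) XNOR s) OR ((r XOR q) XOR q)

u1 = r XOR q
u2 = u1 XOR q = (r XOR q) XOR q
u3 = u2 XNOR s = ((r XOR q) XOR q) XNOR s
u4 = u3 OR u2 = (((r XOR q) XOR q) XNOR s) OR ((r XOR q) XOR q)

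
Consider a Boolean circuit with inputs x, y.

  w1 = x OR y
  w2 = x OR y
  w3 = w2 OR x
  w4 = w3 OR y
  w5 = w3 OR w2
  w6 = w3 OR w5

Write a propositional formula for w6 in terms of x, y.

w2 = x OR y
w3 = w2 OR x = (x OR y) OR x
w5 = w3 OR w2 = ((x OR y) OR x) OR (x OR y)
w6 = w3 OR w5 = ((x OR y) OR x) OR (((x OR y) OR x) OR (x OR y))

((x OR y) OR x) OR (((x OR y) OR x) OR (x OR y))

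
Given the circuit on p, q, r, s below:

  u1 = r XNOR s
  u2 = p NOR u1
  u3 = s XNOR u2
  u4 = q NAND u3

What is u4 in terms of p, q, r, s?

q NAND (s XNOR (p NOR (r XNOR s)))

u1 = r XNOR s
u2 = p NOR u1 = p NOR (r XNOR s)
u3 = s XNOR u2 = s XNOR (p NOR (r XNOR s))
u4 = q NAND u3 = q NAND (s XNOR (p NOR (r XNOR s)))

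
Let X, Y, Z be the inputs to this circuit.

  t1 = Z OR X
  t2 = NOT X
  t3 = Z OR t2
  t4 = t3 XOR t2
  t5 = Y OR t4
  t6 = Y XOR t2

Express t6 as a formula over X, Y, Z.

t2 = NOT X
t6 = Y XOR t2 = Y XOR NOT X

Y XOR NOT X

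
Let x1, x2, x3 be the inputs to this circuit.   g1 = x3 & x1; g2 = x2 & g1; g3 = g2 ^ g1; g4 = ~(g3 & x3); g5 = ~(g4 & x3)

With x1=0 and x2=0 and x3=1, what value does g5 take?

g1 = 1 & 0 = 0
g2 = 0 & 0 = 0
g3 = 0 ^ 0 = 0
g4 = ~(0 & 1) = 1
g5 = ~(1 & 1) = 0

0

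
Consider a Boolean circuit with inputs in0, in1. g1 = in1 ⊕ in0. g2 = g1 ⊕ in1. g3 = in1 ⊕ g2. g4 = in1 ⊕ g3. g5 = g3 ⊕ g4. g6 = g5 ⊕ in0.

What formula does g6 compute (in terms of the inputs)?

g1 = in1 ⊕ in0
g2 = g1 ⊕ in1 = (in1 ⊕ in0) ⊕ in1
g3 = in1 ⊕ g2 = in1 ⊕ ((in1 ⊕ in0) ⊕ in1)
g4 = in1 ⊕ g3 = in1 ⊕ (in1 ⊕ ((in1 ⊕ in0) ⊕ in1))
g5 = g3 ⊕ g4 = (in1 ⊕ ((in1 ⊕ in0) ⊕ in1)) ⊕ (in1 ⊕ (in1 ⊕ ((in1 ⊕ in0) ⊕ in1)))
g6 = g5 ⊕ in0 = ((in1 ⊕ ((in1 ⊕ in0) ⊕ in1)) ⊕ (in1 ⊕ (in1 ⊕ ((in1 ⊕ in0) ⊕ in1)))) ⊕ in0

((in1 ⊕ ((in1 ⊕ in0) ⊕ in1)) ⊕ (in1 ⊕ (in1 ⊕ ((in1 ⊕ in0) ⊕ in1)))) ⊕ in0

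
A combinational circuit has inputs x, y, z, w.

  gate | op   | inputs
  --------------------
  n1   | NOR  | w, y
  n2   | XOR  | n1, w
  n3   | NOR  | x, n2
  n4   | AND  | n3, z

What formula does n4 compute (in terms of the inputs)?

n1 = w NOR y
n2 = n1 XOR w = (w NOR y) XOR w
n3 = x NOR n2 = x NOR ((w NOR y) XOR w)
n4 = n3 AND z = (x NOR ((w NOR y) XOR w)) AND z

(x NOR ((w NOR y) XOR w)) AND z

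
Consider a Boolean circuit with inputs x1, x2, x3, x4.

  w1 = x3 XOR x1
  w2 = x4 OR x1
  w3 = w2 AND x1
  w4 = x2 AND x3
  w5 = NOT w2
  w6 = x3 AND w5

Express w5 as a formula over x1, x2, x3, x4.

w2 = x4 OR x1
w5 = NOT w2 = NOT (x4 OR x1)

NOT (x4 OR x1)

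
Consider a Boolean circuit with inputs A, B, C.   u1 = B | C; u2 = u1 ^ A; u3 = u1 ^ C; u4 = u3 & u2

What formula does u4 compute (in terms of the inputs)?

u1 = B | C
u2 = u1 ^ A = (B | C) ^ A
u3 = u1 ^ C = (B | C) ^ C
u4 = u3 & u2 = ((B | C) ^ C) & ((B | C) ^ A)

((B | C) ^ C) & ((B | C) ^ A)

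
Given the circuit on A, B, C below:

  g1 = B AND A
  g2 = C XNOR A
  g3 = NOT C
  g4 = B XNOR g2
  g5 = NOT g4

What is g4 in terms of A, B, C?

B XNOR (C XNOR A)

g2 = C XNOR A
g4 = B XNOR g2 = B XNOR (C XNOR A)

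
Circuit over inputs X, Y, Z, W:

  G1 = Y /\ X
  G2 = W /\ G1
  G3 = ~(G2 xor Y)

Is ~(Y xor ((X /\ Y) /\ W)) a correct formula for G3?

G1 = Y /\ X
G2 = W /\ G1 = W /\ (Y /\ X)
G3 = ~(G2 xor Y) = ~((W /\ (Y /\ X)) xor Y)
At X=0, Y=1, Z=0, W=0: circuit gives 0, formula gives 0.
At X=0, Y=0, Z=0, W=0: circuit gives 1, formula gives 1.
Agrees on all 16 inputs.

Yes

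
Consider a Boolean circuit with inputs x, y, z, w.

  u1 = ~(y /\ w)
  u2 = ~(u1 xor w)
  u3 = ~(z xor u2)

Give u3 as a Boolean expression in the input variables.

u1 = ~(y /\ w)
u2 = ~(u1 xor w) = ~((~(y /\ w)) xor w)
u3 = ~(z xor u2) = ~(z xor (~((~(y /\ w)) xor w)))

~(z xor (~((~(y /\ w)) xor w)))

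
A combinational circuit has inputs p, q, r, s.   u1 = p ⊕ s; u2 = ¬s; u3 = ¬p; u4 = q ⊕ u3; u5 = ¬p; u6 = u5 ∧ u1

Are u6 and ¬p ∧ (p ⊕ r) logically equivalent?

No

u1 = p ⊕ s
u5 = ¬p
u6 = u5 ∧ u1 = ¬p ∧ (p ⊕ s)
At p=0, q=0, r=0, s=1: circuit gives 1, formula gives 0.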